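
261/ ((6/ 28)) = 1218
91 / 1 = 91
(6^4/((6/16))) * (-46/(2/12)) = -953856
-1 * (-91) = 91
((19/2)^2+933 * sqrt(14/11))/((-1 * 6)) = -311 * sqrt(154)/22 - 361/24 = -190.47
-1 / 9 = -0.11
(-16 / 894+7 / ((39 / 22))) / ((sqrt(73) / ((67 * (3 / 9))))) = 170046 * sqrt(73) / 141401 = 10.27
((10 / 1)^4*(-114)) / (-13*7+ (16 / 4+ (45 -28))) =114000 / 7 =16285.71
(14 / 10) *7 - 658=-3241 / 5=-648.20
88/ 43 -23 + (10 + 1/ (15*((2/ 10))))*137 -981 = 413.71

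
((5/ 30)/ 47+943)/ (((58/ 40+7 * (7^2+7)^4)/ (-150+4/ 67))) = -0.00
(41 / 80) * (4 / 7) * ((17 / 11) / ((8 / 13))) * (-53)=-480233 / 12320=-38.98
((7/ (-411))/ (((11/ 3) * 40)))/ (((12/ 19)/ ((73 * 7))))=-67963/ 723360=-0.09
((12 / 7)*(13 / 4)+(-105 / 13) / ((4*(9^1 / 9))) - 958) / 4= -347419 / 1456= -238.61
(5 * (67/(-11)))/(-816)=0.04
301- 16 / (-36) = 2713 / 9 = 301.44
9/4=2.25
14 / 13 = 1.08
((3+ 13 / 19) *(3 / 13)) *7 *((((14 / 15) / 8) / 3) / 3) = 343 / 4446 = 0.08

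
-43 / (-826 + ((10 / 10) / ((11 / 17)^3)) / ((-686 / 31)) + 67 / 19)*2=1491949844 / 14271376139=0.10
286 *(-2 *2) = -1144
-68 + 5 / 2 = -131 / 2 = -65.50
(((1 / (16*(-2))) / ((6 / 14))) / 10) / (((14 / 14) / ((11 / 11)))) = -7 / 960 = -0.01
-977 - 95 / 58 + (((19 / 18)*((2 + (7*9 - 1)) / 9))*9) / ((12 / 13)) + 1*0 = -1417939 / 1566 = -905.45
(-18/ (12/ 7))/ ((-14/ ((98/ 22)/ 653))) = 147/ 28732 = 0.01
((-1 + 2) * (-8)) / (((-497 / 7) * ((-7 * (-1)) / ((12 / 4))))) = 24 / 497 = 0.05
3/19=0.16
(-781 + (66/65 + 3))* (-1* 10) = 101008/13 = 7769.85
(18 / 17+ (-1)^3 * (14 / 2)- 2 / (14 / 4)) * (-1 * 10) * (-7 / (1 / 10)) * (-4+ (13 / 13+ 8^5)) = -2539287500 / 17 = -149369852.94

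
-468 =-468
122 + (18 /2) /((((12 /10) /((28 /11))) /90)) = 20242 /11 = 1840.18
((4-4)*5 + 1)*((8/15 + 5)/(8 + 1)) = 83/135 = 0.61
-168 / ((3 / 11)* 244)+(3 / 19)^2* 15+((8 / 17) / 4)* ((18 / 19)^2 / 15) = -4012339 / 1871785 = -2.14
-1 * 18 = -18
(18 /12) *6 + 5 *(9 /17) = 198 /17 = 11.65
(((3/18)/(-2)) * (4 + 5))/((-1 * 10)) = 3/40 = 0.08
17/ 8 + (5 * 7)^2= 9817/ 8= 1227.12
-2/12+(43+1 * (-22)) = 125/6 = 20.83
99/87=33/29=1.14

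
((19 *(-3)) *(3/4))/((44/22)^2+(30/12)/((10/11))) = -19/3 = -6.33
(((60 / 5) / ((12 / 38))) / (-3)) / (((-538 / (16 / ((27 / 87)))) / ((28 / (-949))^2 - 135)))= -1071852374416 / 6541065063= -163.87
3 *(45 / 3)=45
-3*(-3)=9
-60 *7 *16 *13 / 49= -12480 / 7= -1782.86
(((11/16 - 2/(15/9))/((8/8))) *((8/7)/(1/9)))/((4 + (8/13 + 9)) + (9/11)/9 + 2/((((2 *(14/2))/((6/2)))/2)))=-52767/145780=-0.36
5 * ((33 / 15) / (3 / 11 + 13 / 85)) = 10285 / 398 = 25.84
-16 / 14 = -8 / 7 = -1.14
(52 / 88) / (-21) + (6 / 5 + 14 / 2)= 18877 / 2310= 8.17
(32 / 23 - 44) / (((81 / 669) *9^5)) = -218540 / 36669429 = -0.01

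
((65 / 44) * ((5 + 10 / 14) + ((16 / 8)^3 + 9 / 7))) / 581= 975 / 25564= 0.04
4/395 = 0.01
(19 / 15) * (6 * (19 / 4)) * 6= 1083 / 5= 216.60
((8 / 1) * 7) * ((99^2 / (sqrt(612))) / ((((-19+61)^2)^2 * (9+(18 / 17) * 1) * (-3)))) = -121 * sqrt(17) / 2111508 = -0.00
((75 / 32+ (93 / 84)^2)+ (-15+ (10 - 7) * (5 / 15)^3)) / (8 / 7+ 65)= -159739 / 933408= -0.17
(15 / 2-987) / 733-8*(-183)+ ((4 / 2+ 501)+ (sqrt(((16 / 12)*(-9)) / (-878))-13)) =sqrt(2634) / 439+ 2862605 / 1466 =1952.78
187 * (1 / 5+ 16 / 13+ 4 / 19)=379049 / 1235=306.92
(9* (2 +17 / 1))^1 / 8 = 21.38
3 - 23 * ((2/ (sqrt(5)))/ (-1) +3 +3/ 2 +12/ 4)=-339/ 2 +46 * sqrt(5)/ 5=-148.93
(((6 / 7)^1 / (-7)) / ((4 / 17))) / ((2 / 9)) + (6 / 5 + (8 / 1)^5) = 32111521 / 980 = 32766.86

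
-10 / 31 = -0.32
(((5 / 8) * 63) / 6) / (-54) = -35 / 288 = -0.12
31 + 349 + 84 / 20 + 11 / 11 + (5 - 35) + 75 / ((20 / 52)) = 2751 / 5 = 550.20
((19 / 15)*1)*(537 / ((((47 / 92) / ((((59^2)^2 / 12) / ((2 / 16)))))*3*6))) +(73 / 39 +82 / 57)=936482058737059 / 1567215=597545364.70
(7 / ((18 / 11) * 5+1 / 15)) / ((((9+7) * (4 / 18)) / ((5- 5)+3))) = 31185 / 43552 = 0.72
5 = 5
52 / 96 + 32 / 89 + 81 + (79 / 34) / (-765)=758341111 / 9259560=81.90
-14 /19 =-0.74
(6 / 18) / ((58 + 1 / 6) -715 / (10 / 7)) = -1 / 1327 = -0.00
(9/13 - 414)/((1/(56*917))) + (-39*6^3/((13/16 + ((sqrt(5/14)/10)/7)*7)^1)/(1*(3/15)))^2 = 135486391218227784/49991773 - 183685791744000*sqrt(70)/3845521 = 2310533345.10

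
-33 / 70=-0.47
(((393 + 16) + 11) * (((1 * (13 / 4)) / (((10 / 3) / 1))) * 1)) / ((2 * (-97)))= -819 / 388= -2.11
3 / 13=0.23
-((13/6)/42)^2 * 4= -169/15876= -0.01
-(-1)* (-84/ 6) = -14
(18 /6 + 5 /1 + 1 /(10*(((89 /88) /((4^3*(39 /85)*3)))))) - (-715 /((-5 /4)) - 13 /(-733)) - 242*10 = -82492552149 /27725725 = -2975.31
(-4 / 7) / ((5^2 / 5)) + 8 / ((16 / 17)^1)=587 / 70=8.39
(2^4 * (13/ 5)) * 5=208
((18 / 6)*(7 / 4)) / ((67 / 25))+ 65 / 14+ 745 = 1410005 / 1876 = 751.60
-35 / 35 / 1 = -1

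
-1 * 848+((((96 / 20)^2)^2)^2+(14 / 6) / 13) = 4280021237239 / 15234375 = 280944.98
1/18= 0.06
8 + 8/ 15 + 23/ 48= 721/ 80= 9.01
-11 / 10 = -1.10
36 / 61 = 0.59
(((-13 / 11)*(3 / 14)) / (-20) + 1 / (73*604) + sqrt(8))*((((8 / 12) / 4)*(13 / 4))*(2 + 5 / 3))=5598671 / 222223680 + 143*sqrt(2) / 36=5.64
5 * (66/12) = 55/2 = 27.50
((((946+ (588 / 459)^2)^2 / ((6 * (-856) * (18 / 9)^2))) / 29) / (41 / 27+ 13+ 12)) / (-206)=123025032472225 / 445866881618547072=0.00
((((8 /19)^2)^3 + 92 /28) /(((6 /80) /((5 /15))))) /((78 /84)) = 28903740560 /1834789359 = 15.75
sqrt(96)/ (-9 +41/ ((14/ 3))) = -56 * sqrt(6)/ 3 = -45.72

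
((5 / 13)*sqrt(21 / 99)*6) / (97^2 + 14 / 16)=80*sqrt(231) / 10764897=0.00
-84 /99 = -0.85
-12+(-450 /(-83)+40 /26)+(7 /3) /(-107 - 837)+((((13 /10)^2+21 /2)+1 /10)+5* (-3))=-592224797 /76393200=-7.75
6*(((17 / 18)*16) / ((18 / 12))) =544 / 9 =60.44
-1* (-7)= 7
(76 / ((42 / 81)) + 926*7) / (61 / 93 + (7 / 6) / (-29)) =83427200 / 7749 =10766.19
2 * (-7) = -14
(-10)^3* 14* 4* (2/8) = -14000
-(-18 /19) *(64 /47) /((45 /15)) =0.43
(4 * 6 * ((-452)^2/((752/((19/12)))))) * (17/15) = 8248774/705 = 11700.39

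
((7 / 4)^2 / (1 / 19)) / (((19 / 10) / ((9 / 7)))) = 315 / 8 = 39.38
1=1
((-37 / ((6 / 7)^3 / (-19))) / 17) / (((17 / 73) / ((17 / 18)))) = 17602417 / 66096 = 266.32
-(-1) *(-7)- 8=-15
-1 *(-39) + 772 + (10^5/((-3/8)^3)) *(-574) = 29388821897/27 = 1088474885.07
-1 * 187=-187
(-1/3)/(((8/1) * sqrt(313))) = -sqrt(313)/7512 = -0.00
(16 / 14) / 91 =8 / 637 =0.01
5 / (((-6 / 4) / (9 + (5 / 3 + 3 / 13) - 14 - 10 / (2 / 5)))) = 10960 / 117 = 93.68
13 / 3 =4.33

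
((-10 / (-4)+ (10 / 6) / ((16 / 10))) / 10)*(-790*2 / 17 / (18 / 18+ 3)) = -395 / 48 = -8.23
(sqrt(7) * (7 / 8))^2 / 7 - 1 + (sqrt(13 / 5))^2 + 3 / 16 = 817 / 320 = 2.55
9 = 9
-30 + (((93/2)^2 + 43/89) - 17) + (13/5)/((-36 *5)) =42367267/20025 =2115.72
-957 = -957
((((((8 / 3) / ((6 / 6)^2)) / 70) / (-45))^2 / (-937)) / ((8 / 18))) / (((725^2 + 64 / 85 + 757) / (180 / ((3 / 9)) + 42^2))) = -8704 / 1155523479492375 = -0.00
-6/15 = -2/5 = -0.40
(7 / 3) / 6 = 7 / 18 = 0.39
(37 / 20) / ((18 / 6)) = 37 / 60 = 0.62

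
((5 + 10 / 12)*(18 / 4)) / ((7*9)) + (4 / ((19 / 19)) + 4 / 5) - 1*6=-47 / 60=-0.78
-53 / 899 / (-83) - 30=-2238457 / 74617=-30.00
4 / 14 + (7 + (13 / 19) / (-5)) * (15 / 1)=13730 / 133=103.23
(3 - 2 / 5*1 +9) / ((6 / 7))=203 / 15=13.53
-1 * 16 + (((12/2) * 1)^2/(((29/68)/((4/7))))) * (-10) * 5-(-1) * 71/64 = -31527859/12992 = -2426.71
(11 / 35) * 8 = 88 / 35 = 2.51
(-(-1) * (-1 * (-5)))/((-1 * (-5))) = 1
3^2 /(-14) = -9 /14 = -0.64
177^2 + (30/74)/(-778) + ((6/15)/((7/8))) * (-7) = 31325.80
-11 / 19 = -0.58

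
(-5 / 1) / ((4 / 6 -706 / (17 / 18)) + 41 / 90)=7650 / 1142003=0.01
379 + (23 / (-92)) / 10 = 15159 / 40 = 378.98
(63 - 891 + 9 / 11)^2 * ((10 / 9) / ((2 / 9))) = 413959005 / 121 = 3421148.80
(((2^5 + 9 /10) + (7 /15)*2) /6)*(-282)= -9541 /6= -1590.17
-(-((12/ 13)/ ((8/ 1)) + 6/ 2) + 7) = -101/ 26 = -3.88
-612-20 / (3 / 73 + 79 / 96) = -769164 / 1211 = -635.15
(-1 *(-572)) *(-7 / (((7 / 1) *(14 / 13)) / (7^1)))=-3718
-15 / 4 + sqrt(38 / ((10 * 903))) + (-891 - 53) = -3791 / 4 + sqrt(85785) / 4515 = -947.69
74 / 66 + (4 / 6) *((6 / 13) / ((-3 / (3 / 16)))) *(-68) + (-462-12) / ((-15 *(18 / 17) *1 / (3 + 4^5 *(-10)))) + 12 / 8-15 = -3932153711 / 12870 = -305528.65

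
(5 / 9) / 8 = 0.07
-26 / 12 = -13 / 6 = -2.17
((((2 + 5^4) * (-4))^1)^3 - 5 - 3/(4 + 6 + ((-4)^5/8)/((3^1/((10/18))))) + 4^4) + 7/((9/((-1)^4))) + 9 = -52532349235841/3330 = -15775480251.00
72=72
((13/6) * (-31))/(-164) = 403/984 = 0.41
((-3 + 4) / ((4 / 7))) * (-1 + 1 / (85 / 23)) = -217 / 170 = -1.28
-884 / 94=-442 / 47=-9.40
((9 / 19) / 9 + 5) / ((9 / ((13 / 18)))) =208 / 513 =0.41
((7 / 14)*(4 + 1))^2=25 / 4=6.25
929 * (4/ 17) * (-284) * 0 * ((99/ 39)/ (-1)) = 0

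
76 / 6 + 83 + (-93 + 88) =272 / 3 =90.67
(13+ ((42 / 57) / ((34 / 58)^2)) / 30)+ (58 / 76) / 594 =22441483 / 1716660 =13.07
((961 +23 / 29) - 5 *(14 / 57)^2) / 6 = 45296344 / 282663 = 160.25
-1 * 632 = -632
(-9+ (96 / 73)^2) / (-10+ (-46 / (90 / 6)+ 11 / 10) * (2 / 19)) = 11042325 / 15502061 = 0.71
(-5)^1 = -5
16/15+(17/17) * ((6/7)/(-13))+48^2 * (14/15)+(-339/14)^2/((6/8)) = 28026499/9555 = 2933.18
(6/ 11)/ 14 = 3/ 77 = 0.04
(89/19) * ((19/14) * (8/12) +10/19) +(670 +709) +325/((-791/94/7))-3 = 952897525/856653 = 1112.35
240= 240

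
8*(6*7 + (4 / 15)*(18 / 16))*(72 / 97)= 121824 / 485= 251.18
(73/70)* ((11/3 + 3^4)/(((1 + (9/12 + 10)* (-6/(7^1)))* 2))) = -9271/1725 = -5.37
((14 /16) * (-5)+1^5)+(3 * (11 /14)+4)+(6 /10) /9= 2561 /840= 3.05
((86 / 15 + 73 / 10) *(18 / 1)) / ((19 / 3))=3519 / 95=37.04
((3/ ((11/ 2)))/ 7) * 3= 18/ 77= 0.23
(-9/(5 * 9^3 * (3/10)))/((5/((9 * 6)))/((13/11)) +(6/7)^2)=-2548/251703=-0.01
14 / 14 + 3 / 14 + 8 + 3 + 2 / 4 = 89 / 7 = 12.71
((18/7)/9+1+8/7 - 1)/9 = 0.16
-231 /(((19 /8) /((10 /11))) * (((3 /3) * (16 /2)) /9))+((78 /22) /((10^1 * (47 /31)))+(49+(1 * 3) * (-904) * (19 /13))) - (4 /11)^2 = -56385120717 /14046890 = -4014.06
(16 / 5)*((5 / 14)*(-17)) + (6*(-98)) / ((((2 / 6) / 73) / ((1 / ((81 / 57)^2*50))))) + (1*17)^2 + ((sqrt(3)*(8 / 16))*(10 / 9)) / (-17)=-14256983 / 14175- 5*sqrt(3) / 153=-1005.84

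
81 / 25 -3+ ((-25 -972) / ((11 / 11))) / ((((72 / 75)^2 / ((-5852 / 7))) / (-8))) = -3255828017 / 450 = -7235173.37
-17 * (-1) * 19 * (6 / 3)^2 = 1292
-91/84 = -13/12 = -1.08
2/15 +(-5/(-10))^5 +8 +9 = 8239/480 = 17.16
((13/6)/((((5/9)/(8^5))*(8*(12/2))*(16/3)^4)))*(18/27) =351/160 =2.19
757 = 757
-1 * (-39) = 39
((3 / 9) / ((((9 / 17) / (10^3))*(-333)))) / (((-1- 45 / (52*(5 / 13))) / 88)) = 51.20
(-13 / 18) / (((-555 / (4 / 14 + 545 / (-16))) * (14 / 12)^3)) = -49179 / 1776740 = -0.03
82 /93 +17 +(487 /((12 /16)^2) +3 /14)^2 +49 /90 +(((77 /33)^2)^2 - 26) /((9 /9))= 1845497204713 /2460780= 749964.32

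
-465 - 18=-483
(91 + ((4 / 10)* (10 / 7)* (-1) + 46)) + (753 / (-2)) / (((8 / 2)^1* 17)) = 130.89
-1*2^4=-16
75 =75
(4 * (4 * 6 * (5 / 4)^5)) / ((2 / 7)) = 1025.39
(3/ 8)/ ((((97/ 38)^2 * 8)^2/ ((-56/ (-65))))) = 2736741/ 23017613060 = 0.00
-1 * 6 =-6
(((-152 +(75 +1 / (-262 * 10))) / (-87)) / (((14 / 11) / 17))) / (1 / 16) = 25150378 / 132965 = 189.15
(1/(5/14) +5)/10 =39/50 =0.78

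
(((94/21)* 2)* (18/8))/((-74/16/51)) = -57528/259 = -222.12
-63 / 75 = -21 / 25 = -0.84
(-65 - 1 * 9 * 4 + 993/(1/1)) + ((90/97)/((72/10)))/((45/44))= 778826/873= 892.13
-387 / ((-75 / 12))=1548 / 25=61.92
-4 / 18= -2 / 9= -0.22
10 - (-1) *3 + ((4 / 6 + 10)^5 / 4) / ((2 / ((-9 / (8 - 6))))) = -2096801 / 27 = -77659.30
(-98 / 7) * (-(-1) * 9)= -126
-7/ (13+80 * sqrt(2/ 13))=1183/ 10603 - 560 * sqrt(26)/ 10603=-0.16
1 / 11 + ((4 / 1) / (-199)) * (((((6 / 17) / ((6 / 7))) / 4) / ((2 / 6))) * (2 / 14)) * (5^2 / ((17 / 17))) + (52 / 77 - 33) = -8402381 / 260491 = -32.26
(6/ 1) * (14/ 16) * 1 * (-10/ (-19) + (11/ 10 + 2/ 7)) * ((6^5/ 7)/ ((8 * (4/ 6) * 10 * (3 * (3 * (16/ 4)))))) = 617949/ 106400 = 5.81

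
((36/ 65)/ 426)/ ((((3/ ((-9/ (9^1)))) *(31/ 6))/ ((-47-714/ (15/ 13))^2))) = -132986892/ 3576625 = -37.18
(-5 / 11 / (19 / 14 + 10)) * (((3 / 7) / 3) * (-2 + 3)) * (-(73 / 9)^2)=53290 / 141669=0.38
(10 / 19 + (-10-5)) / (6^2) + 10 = 6565 / 684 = 9.60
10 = 10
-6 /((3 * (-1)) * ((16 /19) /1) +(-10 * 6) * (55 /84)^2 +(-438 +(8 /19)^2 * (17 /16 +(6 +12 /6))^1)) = 1273608 /98628725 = 0.01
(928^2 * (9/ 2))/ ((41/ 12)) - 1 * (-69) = 46506765/ 41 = 1134311.34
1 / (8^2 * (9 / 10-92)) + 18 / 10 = 262343 / 145760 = 1.80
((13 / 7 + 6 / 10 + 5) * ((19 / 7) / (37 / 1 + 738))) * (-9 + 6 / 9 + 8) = -1653 / 189875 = -0.01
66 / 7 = 9.43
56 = 56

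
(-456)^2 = 207936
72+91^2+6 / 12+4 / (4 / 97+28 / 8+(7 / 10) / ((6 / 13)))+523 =522641621 / 58874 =8877.29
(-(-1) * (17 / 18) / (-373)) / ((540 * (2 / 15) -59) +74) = -17 / 584118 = -0.00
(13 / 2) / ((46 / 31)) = 403 / 92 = 4.38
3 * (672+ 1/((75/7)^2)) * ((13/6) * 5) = 49140637/2250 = 21840.28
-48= -48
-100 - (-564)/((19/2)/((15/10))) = -208/19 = -10.95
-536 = -536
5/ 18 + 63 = 1139/ 18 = 63.28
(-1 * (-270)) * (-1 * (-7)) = 1890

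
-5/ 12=-0.42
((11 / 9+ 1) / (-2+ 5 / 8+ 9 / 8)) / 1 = -80 / 9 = -8.89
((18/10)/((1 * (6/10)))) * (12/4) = 9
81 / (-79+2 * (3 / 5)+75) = -405 / 14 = -28.93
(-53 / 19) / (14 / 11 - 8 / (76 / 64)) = 583 / 1142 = 0.51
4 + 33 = 37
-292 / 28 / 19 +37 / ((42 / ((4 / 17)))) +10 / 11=6049 / 10659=0.57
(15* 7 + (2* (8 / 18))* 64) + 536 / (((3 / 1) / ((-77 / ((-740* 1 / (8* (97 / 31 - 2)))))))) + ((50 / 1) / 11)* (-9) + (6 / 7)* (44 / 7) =1637436859 / 5564097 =294.29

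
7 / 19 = 0.37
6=6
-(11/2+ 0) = -11/2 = -5.50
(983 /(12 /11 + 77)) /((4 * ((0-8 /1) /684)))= -269.07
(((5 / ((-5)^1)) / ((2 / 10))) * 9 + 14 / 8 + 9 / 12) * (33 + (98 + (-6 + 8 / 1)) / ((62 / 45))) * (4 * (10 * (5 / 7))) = -128205.07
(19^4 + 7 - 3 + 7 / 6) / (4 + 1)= 781957 / 30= 26065.23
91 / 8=11.38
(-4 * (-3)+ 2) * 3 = 42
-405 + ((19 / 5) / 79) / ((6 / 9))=-319893 / 790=-404.93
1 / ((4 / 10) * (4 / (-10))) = -25 / 4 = -6.25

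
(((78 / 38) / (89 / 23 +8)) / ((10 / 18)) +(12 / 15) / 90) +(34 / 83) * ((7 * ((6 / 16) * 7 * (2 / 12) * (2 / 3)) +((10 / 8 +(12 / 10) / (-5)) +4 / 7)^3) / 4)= 9096576964001 / 9736398000000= 0.93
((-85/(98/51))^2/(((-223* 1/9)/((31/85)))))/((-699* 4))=20560905/1996056944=0.01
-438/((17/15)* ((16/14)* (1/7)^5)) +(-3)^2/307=-118648427643/20876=-5683484.75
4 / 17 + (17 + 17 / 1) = 582 / 17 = 34.24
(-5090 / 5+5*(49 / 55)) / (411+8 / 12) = -33447 / 13585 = -2.46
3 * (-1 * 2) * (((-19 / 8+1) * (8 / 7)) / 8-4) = 705 / 28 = 25.18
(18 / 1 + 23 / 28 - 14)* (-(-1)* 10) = 675 / 14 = 48.21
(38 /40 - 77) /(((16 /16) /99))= -150579 /20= -7528.95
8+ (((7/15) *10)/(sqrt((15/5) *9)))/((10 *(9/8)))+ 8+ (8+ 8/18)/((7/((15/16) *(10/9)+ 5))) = 56 *sqrt(3)/1215+ 8803/378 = 23.37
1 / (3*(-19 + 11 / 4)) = -4 / 195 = -0.02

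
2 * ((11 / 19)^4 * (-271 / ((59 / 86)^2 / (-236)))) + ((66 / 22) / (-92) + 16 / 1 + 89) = 21672312333139 / 707382388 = 30637.34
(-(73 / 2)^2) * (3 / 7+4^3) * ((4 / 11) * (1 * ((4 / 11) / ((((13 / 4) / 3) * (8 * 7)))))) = -1310934 / 7007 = -187.09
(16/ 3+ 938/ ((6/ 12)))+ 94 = 1975.33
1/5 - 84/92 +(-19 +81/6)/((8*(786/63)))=-370309/482080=-0.77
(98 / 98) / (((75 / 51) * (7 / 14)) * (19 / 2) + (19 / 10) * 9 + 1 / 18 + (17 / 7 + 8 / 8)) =21420 / 590537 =0.04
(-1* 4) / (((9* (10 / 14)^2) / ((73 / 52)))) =-3577 / 2925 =-1.22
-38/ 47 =-0.81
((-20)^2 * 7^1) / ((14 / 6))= 1200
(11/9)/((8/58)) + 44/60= 1727/180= 9.59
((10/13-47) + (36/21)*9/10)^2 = 413430889/207025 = 1997.01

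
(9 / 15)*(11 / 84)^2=121 / 11760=0.01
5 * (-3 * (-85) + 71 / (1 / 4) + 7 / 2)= 5425 / 2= 2712.50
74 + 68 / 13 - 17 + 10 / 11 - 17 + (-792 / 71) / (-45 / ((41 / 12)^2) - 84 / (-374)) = 95031046366 / 1931029529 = 49.21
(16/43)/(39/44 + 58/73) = 51392/232157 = 0.22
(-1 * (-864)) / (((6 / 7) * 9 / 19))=2128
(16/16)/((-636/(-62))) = 31/318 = 0.10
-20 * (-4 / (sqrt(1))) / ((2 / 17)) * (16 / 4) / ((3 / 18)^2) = 97920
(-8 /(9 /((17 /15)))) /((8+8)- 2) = -0.07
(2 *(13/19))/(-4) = -0.34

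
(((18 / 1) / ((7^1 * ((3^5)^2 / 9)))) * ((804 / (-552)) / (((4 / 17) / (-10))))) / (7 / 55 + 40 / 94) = 0.04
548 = 548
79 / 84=0.94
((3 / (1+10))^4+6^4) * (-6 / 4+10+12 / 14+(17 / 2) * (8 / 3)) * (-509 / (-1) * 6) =12990254592285 / 102487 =126750266.79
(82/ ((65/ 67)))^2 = 7144.15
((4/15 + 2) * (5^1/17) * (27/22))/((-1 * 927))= -1/1133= -0.00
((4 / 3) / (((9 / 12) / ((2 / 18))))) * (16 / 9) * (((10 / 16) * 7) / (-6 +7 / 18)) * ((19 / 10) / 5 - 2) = 224 / 505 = 0.44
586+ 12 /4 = 589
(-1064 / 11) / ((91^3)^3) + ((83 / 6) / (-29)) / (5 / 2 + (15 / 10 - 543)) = 0.00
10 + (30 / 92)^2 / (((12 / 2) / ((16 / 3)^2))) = 16670 / 1587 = 10.50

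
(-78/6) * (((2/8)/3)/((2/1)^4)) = -13/192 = -0.07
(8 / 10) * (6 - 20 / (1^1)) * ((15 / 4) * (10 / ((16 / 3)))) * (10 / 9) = -87.50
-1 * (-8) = 8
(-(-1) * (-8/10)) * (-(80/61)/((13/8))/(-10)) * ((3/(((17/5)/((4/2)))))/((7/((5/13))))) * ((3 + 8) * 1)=-84480/1226771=-0.07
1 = 1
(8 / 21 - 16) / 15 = -328 / 315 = -1.04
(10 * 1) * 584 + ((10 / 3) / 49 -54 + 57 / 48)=13611625 / 2352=5787.26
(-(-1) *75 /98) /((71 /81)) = 6075 /6958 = 0.87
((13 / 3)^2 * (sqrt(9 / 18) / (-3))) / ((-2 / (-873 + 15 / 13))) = -24557 * sqrt(2) / 18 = -1929.38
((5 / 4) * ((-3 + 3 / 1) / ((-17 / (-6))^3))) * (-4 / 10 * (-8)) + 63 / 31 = 63 / 31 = 2.03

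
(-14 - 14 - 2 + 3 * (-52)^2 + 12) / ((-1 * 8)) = -4047 / 4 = -1011.75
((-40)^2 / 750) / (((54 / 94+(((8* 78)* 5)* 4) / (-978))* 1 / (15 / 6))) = -122576 / 280077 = -0.44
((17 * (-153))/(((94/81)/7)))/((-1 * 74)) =1474767/6956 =212.01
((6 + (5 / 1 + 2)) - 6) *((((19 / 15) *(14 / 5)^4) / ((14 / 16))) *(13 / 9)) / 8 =112.46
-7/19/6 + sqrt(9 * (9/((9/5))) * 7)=-7/114 + 3 * sqrt(35)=17.69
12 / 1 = 12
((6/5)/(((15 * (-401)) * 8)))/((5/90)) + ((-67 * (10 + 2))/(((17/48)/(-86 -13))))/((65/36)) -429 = 124043.30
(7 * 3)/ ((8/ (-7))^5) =-352947/ 32768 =-10.77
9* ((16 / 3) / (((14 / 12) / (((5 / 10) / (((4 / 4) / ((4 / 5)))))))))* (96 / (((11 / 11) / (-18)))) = -995328 / 35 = -28437.94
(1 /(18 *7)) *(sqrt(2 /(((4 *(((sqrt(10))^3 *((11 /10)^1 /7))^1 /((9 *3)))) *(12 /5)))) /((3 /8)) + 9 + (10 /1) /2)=10^(1 /4) *sqrt(77) /693 + 1 /9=0.13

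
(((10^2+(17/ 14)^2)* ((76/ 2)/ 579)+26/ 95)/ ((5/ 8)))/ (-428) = -37374937/ 1441956075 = -0.03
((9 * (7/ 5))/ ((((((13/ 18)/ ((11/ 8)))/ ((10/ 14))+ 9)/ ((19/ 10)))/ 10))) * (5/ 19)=31185/ 4819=6.47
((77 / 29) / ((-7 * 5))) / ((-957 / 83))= 83 / 12615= 0.01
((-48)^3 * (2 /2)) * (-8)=884736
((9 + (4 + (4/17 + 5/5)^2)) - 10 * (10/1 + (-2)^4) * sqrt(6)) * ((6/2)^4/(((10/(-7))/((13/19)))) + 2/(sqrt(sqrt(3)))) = (-22113 + 380 * 3^(3/4)) * (2099 - 37570 * sqrt(6))/82365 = 23197.82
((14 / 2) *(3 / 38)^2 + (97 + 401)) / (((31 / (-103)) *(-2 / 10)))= 8273.95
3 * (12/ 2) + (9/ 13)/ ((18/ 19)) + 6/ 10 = 19.33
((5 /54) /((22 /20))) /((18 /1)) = 25 /5346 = 0.00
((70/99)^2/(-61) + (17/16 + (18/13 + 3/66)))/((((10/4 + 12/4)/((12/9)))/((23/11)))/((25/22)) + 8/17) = 3019933005575/2682370336932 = 1.13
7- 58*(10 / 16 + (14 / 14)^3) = -349 / 4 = -87.25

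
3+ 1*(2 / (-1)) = 1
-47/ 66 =-0.71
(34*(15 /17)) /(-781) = -30 /781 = -0.04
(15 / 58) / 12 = 5 / 232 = 0.02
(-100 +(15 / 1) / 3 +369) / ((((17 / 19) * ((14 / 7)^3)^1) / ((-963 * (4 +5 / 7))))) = -82720737 / 476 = -173783.06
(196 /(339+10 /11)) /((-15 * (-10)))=1078 /280425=0.00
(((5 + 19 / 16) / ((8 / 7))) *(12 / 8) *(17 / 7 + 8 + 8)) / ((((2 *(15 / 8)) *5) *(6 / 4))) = 4257 / 800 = 5.32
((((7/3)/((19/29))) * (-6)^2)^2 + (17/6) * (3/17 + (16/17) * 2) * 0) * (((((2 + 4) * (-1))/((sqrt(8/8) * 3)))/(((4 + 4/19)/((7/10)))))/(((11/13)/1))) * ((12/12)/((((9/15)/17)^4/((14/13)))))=-8432451378050/1881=-4482961923.47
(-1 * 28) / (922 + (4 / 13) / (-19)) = -3458 / 113865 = -0.03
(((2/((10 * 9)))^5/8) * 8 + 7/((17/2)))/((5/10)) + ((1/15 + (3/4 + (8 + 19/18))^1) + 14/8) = 41625444409/3136978125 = 13.27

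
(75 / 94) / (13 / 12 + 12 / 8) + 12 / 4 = 4821 / 1457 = 3.31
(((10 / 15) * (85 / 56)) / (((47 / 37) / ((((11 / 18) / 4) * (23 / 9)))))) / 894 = 0.00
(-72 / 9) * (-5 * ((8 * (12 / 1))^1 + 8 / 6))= 11680 / 3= 3893.33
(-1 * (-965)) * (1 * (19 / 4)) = 18335 / 4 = 4583.75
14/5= 2.80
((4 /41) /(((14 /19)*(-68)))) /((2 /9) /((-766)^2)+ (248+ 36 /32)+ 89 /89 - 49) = -100335276 /10363988452027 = -0.00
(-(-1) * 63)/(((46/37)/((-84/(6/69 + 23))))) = -184.37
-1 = -1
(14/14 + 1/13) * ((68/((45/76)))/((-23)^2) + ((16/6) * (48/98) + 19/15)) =6508498/2166255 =3.00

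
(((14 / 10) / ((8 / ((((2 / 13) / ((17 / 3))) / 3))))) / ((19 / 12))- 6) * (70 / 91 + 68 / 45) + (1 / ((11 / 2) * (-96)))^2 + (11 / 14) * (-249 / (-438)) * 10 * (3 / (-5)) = -3180505338096451 / 194409722707200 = -16.36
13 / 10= 1.30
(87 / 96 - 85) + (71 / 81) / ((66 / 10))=-7181683 / 85536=-83.96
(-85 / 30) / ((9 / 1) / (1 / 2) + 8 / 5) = -85 / 588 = -0.14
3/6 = 1/2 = 0.50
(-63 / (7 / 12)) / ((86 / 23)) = -1242 / 43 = -28.88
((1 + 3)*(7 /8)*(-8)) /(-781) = 28 /781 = 0.04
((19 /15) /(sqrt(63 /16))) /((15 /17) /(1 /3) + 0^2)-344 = -344 + 1292 * sqrt(7) /14175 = -343.76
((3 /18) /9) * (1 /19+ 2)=13 /342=0.04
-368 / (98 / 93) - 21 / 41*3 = -704679 / 2009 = -350.76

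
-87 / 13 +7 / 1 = 0.31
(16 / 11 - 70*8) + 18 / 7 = -42810 / 77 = -555.97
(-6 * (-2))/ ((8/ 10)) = 15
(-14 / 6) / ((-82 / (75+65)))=3.98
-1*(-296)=296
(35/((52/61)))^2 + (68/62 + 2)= 141564559/83824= 1688.83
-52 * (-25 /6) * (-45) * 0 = 0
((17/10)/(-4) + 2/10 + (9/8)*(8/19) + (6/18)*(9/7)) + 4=24883/5320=4.68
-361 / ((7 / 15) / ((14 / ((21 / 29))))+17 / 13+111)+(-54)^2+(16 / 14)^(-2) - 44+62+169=4422924929 / 1426496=3100.55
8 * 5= 40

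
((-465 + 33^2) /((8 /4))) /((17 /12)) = 3744 /17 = 220.24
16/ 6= 8/ 3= 2.67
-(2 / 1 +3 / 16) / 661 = -35 / 10576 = -0.00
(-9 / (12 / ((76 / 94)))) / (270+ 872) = -57 / 107348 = -0.00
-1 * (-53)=53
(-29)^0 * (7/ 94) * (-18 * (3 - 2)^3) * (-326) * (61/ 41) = 1252818/ 1927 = 650.14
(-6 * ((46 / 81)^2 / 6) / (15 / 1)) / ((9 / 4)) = -8464 / 885735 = -0.01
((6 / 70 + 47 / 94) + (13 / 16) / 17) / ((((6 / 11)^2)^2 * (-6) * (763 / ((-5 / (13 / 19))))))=1677697549 / 146855794176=0.01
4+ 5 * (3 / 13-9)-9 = -635 / 13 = -48.85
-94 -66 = -160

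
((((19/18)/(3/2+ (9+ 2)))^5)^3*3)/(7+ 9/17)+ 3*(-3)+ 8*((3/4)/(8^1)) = -67496372849975198249229800453065928917/8181378527269721031188964843750000000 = -8.25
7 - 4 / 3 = 17 / 3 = 5.67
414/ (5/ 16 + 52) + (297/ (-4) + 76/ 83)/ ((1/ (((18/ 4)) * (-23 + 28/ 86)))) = 19889992297/ 2655336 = 7490.57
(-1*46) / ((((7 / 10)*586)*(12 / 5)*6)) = -575 / 73836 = -0.01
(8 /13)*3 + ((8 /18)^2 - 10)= -8378 /1053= -7.96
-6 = -6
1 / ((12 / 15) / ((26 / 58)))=65 / 116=0.56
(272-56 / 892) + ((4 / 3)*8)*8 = 239014 / 669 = 357.27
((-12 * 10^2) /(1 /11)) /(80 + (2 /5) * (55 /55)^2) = -11000 /67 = -164.18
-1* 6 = -6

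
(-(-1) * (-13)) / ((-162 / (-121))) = -1573 / 162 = -9.71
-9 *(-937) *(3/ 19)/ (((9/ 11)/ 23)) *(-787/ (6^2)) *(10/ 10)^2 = -818276.35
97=97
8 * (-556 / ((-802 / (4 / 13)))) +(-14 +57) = 233055 / 5213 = 44.71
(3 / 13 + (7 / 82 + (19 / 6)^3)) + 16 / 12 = 33.40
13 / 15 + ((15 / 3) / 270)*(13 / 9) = 2171 / 2430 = 0.89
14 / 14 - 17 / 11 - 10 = -116 / 11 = -10.55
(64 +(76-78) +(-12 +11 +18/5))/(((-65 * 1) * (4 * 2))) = -0.12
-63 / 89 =-0.71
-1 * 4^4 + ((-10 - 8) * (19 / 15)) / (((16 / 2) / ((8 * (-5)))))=-142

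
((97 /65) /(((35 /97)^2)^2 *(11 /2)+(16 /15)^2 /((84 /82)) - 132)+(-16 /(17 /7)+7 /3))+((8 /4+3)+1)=125776096682135663 /72548262369493287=1.73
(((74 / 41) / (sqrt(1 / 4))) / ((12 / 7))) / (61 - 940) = -259 / 108117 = -0.00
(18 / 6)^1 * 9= 27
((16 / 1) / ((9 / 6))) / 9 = 32 / 27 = 1.19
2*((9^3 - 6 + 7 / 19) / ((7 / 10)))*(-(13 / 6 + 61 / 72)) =-1065160 / 171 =-6229.01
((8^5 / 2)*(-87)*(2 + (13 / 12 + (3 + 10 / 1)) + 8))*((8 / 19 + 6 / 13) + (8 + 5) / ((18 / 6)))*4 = -530719784960 / 741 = -716221032.33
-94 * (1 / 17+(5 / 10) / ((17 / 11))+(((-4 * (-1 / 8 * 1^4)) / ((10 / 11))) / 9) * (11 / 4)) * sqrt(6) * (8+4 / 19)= -4116307 * sqrt(6) / 9690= -1040.54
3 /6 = 1 /2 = 0.50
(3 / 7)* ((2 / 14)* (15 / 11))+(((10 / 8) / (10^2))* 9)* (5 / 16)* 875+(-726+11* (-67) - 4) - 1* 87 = -210170991 / 137984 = -1523.15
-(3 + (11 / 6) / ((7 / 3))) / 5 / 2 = -53 / 140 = -0.38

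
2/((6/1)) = 1/3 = 0.33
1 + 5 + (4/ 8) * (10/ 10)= 13/ 2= 6.50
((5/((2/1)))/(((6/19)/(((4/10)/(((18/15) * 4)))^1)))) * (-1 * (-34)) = 1615/72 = 22.43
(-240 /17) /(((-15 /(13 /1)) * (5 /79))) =16432 /85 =193.32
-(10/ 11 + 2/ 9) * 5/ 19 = -560/ 1881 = -0.30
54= 54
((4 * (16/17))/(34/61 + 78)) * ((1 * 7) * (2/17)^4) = 54656/850494343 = 0.00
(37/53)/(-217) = -37/11501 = -0.00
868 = 868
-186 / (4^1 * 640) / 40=-93 / 51200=-0.00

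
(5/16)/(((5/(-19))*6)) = -19/96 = -0.20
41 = 41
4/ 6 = 2/ 3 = 0.67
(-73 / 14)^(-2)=196 / 5329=0.04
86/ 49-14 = -600/ 49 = -12.24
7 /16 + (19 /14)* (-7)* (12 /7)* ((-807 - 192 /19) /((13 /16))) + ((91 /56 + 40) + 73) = 24013931 /1456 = 16493.08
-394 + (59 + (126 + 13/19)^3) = 13943015378/6859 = 2032805.86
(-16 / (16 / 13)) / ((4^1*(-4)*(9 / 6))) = 13 / 24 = 0.54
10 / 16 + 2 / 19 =111 / 152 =0.73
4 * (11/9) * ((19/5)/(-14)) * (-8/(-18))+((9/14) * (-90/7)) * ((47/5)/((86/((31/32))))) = -80006293/54613440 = -1.46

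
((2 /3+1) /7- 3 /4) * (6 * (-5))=15.36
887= 887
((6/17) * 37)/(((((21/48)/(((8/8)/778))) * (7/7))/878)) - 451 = -19317913/46291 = -417.31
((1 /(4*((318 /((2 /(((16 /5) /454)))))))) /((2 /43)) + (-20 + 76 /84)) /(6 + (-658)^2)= -339519 /10280439680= -0.00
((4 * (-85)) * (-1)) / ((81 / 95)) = 398.77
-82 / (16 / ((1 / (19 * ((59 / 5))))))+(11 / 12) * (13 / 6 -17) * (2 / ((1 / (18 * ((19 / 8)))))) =-20852131 / 17936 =-1162.59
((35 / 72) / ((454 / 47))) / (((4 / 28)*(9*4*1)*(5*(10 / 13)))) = 29939 / 11767680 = 0.00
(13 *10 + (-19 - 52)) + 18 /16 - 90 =-239 /8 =-29.88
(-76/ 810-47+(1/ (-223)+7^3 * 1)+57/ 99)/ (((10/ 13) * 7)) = 273501397/ 4967325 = 55.06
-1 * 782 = -782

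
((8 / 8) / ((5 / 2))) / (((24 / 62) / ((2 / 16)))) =31 / 240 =0.13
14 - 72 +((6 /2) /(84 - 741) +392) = 73145 /219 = 334.00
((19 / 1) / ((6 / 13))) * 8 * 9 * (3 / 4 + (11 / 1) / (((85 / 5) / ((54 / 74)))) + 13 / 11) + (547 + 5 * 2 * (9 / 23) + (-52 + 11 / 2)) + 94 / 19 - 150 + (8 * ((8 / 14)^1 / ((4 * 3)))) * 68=953795026645 / 126991326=7510.71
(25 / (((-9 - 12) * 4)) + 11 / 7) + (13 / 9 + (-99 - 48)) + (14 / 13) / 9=-52475 / 364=-144.16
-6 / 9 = -2 / 3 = -0.67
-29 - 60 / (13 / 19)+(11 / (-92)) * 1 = -139707 / 1196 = -116.81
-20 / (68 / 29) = -145 / 17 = -8.53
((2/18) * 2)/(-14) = -1/63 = -0.02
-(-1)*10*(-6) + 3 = -57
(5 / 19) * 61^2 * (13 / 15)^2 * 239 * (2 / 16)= 150294911 / 6840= 21972.94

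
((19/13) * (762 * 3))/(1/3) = 10023.23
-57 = -57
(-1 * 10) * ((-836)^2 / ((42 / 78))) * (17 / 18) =-772280080 / 63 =-12258413.97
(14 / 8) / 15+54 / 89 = 3863 / 5340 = 0.72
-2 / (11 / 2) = -4 / 11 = -0.36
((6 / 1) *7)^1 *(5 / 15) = 14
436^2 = 190096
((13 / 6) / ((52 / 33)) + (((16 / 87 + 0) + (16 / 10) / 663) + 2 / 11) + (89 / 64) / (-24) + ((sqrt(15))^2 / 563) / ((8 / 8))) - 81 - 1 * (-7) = -7345113121991 / 101608798720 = -72.29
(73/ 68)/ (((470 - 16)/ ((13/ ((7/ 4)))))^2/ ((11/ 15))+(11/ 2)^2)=0.00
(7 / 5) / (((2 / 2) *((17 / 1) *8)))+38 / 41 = 0.94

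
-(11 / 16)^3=-1331 / 4096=-0.32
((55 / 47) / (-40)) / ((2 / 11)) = -121 / 752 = -0.16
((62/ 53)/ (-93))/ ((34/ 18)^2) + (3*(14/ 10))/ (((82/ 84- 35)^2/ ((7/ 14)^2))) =-409500333/ 156389709985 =-0.00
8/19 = 0.42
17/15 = 1.13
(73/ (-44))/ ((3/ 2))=-73/ 66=-1.11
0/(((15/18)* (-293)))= 0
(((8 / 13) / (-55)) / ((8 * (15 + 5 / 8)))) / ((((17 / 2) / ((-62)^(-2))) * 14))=-2 / 10220835625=-0.00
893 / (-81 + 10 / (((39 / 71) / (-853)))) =-34827 / 608789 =-0.06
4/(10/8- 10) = -16/35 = -0.46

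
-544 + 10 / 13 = -7062 / 13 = -543.23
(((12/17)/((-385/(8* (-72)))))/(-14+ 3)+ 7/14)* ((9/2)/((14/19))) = 9947241/4031720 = 2.47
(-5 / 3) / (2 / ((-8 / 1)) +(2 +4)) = -20 / 69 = -0.29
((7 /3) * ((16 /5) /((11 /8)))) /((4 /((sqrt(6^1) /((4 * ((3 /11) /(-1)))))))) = -56 * sqrt(6) /45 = -3.05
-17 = -17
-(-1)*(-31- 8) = -39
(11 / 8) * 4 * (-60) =-330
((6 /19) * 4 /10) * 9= 108 /95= 1.14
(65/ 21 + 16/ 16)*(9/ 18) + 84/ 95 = 5849/ 1995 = 2.93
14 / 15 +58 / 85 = 412 / 255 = 1.62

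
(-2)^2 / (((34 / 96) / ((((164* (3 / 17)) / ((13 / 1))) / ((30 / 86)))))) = 72.08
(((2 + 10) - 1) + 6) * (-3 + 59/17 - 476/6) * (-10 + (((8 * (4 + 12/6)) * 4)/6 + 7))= -116638/3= -38879.33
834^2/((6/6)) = 695556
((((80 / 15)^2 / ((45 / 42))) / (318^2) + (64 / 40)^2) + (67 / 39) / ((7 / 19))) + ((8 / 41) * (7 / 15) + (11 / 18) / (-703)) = 654683076004723 / 89517633209550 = 7.31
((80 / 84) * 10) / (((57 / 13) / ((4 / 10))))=1040 / 1197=0.87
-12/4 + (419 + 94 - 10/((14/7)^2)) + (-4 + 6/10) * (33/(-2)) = 2818/5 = 563.60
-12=-12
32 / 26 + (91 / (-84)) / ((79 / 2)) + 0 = 1.20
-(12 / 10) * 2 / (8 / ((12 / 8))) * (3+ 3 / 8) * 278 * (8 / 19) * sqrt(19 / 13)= -33777 * sqrt(247) / 2470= -214.92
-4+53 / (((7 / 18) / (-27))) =-25786 / 7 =-3683.71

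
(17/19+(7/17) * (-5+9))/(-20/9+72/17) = 7389/5852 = 1.26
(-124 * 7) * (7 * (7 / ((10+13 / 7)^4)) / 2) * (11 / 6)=-280828163 / 142374963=-1.97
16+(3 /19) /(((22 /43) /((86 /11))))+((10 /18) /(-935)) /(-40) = 259065929 /14069880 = 18.41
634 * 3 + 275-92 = 2085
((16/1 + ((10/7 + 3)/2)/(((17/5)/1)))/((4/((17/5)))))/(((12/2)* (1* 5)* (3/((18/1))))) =3963/1400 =2.83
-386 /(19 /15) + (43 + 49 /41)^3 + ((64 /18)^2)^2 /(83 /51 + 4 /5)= 86083.40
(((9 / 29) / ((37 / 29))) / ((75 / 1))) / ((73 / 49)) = 0.00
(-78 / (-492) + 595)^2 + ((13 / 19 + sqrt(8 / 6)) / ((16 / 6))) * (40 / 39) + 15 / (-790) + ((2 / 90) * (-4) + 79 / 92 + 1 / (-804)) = 10 * sqrt(3) / 39 + 247907762513689279 / 699879945780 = 354215.14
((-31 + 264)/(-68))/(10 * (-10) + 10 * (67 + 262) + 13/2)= -233/217362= -0.00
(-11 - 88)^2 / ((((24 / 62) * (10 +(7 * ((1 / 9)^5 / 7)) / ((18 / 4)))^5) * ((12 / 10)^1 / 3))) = 21466246683195357216585986556488385 / 33912990433375454610813970704326656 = 0.63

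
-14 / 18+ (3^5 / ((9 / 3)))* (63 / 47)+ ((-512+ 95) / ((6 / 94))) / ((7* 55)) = 90.83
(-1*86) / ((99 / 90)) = -860 / 11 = -78.18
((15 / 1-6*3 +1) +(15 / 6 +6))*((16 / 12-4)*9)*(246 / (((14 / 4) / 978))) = -75063456 / 7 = -10723350.86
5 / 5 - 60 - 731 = -790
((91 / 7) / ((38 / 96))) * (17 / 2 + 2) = 6552 / 19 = 344.84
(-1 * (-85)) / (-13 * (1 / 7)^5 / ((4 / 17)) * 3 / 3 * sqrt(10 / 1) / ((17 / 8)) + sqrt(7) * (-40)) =-1428595 / (26 * sqrt(10) + 672280 * sqrt(7)) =-0.80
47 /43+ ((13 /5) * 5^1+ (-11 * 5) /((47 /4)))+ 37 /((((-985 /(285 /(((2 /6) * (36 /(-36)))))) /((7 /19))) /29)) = 140364913 /398137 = 352.55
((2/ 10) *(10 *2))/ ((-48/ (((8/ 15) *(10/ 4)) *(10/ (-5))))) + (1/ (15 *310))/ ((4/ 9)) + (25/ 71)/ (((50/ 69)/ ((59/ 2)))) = 57672767/ 3961800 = 14.56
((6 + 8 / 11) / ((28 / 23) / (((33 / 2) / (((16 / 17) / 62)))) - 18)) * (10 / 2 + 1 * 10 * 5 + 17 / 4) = -318867147 / 14398852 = -22.15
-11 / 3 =-3.67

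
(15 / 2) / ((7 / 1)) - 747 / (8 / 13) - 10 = -68477 / 56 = -1222.80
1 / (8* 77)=0.00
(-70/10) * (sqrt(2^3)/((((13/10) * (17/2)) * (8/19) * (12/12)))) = -665 * sqrt(2)/221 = -4.26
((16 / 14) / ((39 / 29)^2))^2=0.40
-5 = -5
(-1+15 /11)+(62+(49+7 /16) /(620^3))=2615888136701 /41945728000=62.36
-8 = -8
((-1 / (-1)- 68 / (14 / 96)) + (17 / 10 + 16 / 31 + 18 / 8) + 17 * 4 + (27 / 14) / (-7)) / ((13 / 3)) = -2755899 / 30380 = -90.71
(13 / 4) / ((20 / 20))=13 / 4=3.25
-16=-16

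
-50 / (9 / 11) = -550 / 9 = -61.11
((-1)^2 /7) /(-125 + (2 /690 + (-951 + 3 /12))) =-1380 /10391717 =-0.00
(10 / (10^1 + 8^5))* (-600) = -1000 / 5463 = -0.18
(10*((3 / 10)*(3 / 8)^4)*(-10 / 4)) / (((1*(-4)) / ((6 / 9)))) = 405 / 16384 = 0.02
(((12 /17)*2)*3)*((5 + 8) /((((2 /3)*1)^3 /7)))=1300.76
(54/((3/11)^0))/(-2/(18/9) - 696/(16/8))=-54/349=-0.15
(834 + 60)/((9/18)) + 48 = 1836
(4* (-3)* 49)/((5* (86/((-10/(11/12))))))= 7056/473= 14.92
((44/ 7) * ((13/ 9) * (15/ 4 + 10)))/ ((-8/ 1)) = -7865/ 504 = -15.61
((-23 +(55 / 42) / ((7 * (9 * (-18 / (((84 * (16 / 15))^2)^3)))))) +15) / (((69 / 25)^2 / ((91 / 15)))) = -41290115329519784 / 86769225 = -475861289.87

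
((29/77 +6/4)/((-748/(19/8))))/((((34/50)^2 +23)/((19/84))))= -3835625/66772113408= -0.00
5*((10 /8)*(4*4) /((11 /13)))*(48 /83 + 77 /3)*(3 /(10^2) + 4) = 34236865 /2739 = 12499.77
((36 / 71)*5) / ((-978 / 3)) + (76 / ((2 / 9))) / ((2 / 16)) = 31663638 / 11573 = 2735.99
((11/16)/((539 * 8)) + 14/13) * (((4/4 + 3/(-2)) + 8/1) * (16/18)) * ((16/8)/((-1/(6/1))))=-439105/5096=-86.17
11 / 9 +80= 731 / 9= 81.22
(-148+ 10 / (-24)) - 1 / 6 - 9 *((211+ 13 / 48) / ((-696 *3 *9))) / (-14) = -208492765 / 1403136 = -148.59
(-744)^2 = 553536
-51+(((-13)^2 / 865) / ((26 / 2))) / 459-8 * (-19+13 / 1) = -1191092 / 397035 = -3.00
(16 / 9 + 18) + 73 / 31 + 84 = 29611 / 279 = 106.13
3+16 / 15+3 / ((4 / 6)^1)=257 / 30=8.57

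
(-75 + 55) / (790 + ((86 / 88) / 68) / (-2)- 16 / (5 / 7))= -598400 / 22966377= -0.03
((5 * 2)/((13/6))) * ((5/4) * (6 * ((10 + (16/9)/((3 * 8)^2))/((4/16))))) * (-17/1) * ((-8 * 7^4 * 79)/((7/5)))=2985926818000/117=25520742034.19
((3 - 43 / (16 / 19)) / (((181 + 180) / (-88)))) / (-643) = -8459 / 464246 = -0.02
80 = 80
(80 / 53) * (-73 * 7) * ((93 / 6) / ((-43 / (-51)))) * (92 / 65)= -594607776 / 29627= -20069.79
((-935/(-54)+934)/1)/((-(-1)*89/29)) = 1489759/4806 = 309.98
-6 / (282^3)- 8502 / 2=-15888656629 / 3737628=-4251.00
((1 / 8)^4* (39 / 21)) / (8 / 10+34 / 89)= 5785 / 15081472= 0.00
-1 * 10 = -10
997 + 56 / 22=10995 / 11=999.55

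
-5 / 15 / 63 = -1 / 189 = -0.01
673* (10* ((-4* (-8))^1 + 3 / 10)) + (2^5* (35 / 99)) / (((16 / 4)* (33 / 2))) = 710177753 / 3267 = 217379.17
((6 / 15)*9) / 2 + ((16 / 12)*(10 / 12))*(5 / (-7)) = 317 / 315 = 1.01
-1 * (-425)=425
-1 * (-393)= 393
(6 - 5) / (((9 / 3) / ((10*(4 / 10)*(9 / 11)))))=12 / 11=1.09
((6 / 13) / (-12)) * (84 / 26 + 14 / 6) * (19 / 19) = -217 / 1014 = -0.21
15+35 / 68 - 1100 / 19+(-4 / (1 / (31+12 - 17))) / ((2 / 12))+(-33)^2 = 546025 / 1292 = 422.62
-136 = -136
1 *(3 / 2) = 3 / 2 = 1.50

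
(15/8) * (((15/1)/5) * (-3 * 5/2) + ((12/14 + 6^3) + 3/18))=20425/56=364.73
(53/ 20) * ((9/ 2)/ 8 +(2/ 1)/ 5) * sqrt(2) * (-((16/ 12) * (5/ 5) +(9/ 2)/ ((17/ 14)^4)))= -12.28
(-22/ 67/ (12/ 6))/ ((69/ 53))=-583/ 4623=-0.13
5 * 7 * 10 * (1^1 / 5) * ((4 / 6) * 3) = 140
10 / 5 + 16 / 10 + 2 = 5.60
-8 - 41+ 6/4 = -95/2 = -47.50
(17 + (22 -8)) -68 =-37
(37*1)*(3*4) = 444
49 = 49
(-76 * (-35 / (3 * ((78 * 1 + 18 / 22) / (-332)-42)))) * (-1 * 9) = 9714320 / 51417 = 188.93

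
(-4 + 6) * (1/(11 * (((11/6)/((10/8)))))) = 15/121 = 0.12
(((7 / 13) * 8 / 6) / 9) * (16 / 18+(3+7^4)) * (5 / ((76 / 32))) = 24241280 / 60021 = 403.88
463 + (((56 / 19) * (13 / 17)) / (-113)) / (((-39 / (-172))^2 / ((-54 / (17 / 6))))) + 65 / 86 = 326836560941 / 693699994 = 471.15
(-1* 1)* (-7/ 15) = 7/ 15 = 0.47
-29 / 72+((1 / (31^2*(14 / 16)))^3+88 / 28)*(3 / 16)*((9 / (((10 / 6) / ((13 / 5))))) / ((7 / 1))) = 298856037274453 / 383561340854580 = 0.78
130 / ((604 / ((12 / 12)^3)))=65 / 302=0.22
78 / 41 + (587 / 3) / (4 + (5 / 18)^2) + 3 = 2864757 / 54161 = 52.89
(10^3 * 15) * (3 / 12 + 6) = 93750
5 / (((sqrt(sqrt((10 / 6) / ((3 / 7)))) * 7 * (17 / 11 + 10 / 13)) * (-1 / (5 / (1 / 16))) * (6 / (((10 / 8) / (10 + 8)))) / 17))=-60775 * sqrt(3) * 35^(3 / 4) / 437913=-3.46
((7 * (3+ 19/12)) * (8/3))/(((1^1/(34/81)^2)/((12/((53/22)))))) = 78330560/1043199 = 75.09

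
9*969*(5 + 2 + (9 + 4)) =174420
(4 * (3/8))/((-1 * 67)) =-3/134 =-0.02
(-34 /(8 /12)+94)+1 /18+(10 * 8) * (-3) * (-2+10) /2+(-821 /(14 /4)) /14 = -823523 /882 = -933.70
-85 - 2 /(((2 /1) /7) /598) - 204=-4475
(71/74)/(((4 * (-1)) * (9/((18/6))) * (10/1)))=-71/8880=-0.01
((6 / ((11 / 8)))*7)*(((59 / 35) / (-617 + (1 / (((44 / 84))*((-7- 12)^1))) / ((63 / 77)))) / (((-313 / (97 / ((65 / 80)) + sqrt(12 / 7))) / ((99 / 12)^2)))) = 998811*sqrt(21) / 192676540 + 193769334 / 89456965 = 2.19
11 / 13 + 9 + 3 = 167 / 13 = 12.85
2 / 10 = 1 / 5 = 0.20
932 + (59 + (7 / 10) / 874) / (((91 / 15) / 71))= 258088447 / 159068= 1622.50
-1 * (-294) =294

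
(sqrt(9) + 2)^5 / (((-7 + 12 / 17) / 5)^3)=-1919140625 / 1225043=-1566.59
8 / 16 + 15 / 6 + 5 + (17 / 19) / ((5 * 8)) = 6097 / 760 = 8.02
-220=-220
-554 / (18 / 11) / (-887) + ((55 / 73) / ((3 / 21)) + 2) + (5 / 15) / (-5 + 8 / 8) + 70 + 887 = 2248452815 / 2331036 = 964.57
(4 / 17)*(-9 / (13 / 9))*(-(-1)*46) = -14904 / 221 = -67.44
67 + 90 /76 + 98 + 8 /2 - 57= 4301 /38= 113.18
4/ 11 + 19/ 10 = 2.26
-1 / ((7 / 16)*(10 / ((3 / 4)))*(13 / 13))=-6 / 35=-0.17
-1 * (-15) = 15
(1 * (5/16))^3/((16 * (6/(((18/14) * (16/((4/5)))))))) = 1875/229376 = 0.01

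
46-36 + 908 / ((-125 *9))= 10342 / 1125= 9.19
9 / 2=4.50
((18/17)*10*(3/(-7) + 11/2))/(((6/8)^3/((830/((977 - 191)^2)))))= 9428800/55138293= 0.17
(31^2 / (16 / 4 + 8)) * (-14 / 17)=-6727 / 102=-65.95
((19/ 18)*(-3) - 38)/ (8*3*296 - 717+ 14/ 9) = -741/ 114994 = -0.01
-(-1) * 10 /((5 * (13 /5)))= 10 /13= 0.77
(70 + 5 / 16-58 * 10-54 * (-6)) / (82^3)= -2971 / 8821888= -0.00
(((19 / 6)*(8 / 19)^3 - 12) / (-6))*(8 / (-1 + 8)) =7280 / 3249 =2.24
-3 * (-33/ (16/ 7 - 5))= -693/ 19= -36.47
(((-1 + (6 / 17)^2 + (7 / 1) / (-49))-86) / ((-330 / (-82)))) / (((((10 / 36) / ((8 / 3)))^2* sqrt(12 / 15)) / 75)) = -8314626816* sqrt(5) / 111265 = -167097.21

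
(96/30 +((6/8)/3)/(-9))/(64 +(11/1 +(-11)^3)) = -571/226080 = -0.00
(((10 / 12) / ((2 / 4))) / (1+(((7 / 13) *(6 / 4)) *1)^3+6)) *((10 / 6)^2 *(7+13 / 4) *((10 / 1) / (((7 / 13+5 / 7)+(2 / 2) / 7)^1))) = 2927502500 / 64804671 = 45.17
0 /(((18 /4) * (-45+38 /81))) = 0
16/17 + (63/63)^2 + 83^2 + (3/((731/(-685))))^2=3686473243/534361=6898.84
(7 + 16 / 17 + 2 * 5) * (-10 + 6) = -1220 / 17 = -71.76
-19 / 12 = -1.58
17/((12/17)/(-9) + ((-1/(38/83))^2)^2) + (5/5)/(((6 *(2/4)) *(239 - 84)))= 843045037907/1121595729555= 0.75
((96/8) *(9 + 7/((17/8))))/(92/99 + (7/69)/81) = 8115228/51187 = 158.54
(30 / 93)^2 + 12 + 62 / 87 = 1071566 / 83607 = 12.82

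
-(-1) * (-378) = -378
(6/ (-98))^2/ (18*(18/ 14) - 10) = 9/ 31556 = 0.00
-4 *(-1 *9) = 36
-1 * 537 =-537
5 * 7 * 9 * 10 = 3150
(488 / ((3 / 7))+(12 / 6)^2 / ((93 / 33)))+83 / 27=956825 / 837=1143.16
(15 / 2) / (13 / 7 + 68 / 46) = 2.25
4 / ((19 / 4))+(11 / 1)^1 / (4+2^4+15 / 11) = 6059 / 4465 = 1.36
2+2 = 4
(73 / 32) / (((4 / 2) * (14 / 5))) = 365 / 896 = 0.41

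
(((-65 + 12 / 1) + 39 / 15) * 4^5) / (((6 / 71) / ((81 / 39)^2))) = -2226051072 / 845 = -2634379.97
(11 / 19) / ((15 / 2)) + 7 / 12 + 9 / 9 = 631 / 380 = 1.66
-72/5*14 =-1008/5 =-201.60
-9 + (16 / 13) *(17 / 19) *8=-47 / 247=-0.19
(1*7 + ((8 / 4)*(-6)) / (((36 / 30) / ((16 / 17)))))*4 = -164 / 17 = -9.65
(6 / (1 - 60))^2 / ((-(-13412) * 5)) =9 / 58358965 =0.00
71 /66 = 1.08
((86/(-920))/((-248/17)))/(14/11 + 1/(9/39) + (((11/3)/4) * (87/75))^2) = 0.00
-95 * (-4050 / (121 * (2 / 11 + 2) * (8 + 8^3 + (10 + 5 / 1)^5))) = 12825 / 6687076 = 0.00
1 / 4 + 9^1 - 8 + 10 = 45 / 4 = 11.25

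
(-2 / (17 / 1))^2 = 4 / 289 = 0.01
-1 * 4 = -4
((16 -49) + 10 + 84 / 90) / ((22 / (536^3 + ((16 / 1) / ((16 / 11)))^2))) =-16990315729 / 110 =-154457415.72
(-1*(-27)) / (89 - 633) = -27 / 544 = -0.05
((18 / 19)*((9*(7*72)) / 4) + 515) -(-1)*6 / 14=211436 / 133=1589.74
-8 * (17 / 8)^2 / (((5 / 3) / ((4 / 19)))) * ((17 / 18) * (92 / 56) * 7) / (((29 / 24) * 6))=-112999 / 16530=-6.84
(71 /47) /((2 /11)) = 781 /94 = 8.31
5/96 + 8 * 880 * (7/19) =2593.74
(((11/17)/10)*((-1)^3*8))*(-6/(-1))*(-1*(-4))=-1056/85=-12.42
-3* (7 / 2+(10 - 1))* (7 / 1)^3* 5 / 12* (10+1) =-58953.12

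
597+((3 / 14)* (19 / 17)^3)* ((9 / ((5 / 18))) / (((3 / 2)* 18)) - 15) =203894457 / 343910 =592.87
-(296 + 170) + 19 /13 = -6039 /13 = -464.54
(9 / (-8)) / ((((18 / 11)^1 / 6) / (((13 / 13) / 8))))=-33 / 64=-0.52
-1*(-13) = 13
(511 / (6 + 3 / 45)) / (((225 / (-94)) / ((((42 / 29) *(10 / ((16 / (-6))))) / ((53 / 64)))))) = 4611264 / 19981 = 230.78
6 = 6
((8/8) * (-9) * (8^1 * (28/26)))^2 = 6012.21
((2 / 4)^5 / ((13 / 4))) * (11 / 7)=0.02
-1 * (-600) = 600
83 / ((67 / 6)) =498 / 67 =7.43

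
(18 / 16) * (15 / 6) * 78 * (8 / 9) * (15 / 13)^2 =3375 / 13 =259.62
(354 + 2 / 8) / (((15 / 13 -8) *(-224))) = 0.23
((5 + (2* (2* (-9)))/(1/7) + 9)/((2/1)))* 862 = -102578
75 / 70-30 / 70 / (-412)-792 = -2281035 / 2884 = -790.93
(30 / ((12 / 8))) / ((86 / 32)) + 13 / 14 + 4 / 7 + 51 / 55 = 46681 / 4730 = 9.87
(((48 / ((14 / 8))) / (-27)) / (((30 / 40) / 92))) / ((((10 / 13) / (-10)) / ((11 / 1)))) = 3367936 / 189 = 17819.77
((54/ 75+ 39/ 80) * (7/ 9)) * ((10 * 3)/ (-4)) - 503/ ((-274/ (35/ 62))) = -4082169/ 679520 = -6.01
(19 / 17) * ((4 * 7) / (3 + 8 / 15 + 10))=1140 / 493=2.31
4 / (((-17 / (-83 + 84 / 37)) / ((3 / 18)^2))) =0.53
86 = 86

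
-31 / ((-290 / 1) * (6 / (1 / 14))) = 31 / 24360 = 0.00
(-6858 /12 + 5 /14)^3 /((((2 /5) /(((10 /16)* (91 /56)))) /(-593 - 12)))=1570641679553375 /5488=286195641318.03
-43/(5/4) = -172/5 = -34.40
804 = 804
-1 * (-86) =86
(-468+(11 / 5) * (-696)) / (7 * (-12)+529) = -9996 / 2225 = -4.49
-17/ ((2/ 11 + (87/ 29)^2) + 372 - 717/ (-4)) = -748/ 24659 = -0.03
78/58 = 39/29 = 1.34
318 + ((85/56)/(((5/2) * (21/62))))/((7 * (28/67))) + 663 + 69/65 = 3680665501/3745560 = 982.67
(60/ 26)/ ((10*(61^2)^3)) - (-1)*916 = 916.00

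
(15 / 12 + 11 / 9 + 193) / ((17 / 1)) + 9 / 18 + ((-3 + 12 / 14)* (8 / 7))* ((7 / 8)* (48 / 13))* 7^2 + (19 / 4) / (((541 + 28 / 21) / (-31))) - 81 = -456.97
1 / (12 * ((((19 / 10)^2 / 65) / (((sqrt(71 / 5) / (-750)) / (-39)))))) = 0.00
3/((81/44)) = 44/27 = 1.63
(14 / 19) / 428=7 / 4066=0.00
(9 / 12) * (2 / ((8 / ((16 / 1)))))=3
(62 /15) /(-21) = -62 /315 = -0.20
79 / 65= 1.22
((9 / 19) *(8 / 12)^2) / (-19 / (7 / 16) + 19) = -28 / 3249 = -0.01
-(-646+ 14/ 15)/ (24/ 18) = 2419/ 5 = 483.80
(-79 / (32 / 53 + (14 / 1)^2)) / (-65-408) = 0.00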